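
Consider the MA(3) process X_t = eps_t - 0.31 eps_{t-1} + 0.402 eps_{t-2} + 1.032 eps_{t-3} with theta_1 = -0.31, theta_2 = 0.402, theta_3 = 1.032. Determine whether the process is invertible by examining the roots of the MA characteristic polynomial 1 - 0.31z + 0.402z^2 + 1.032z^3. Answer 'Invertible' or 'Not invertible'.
\text{Not invertible}

The MA(q) characteristic polynomial is P(z) = 1 - 0.31z + 0.402z^2 + 1.032z^3.
Invertibility requires all roots to lie outside the unit circle, i.e. |z| > 1 for every root.
Degree 3: look for a simple real root z0 first, then factor out (1 - z/z0) and solve the remaining quadratic.
Testing z0 = -1.25: P(-1.25) = 1 + (-0.31)(-1.25) + (0.402)(-1.25)^2 + (1.032)(-1.25)^3
  = 1 + (0.3875) + (0.628125) + (-2.015625) = 0.  So z_0 = -1.25 is a root, |z_0| = 1.25.
Divide out the factor (1 + 0.8 z) = (1 - z/z0) (since 1/z0 = -0.8):
  P(z) = (1 + 0.8 z)(1 + (-1.11) z + (1.29) z^2)
  [check: z-coef -1.11 - (-0.8) = -0.31; z^2-coef 1.29 - (-0.8)(-1.11) = 0.402; z^3-coef -(-0.8)(1.29) = 1.032.]
Remaining roots from the quadratic factor 1 + (-1.11) z + (1.29) z^2:
  Set 1 + (-1.11) z + (1.29) z^2 = 0, i.e. a z^2 + b z + c = 0 with a = 1.29, b = -1.11, c = 1.
  Discriminant D = b^2 - 4ac = (-1.11)^2 - 4*(1.29)*1 = 1.2321 - (5.16) = -3.9279.
  D < 0, so the roots are the complex-conjugate pair z = (-b +/- i sqrt(-D)) / (2a) = 0.4302 +/- 0.7682i.
  For a conjugate pair |z|^2 = z * conj(z) = (product of roots) = c/a = 1/(1.29) = 0.775194, so |z| = sqrt(0.775194) = 0.8805 for both roots.
Moduli of all roots: 1.2500, 0.8805, 0.8805.
All moduli strictly greater than 1? No.
Verdict: Not invertible.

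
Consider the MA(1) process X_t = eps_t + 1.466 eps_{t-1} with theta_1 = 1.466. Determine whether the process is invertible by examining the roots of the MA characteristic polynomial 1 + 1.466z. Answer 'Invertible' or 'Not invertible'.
\text{Not invertible}

The MA(q) characteristic polynomial is P(z) = 1 + 1.466z.
Invertibility requires all roots to lie outside the unit circle, i.e. |z| > 1 for every root.
This is linear in z: 1 + (1.466) z = 0  =>  z = -1/(1.466) = -0.682128,  |z| = 0.682128.
Moduli of all roots: 0.6821.
All moduli strictly greater than 1? No.
Verdict: Not invertible.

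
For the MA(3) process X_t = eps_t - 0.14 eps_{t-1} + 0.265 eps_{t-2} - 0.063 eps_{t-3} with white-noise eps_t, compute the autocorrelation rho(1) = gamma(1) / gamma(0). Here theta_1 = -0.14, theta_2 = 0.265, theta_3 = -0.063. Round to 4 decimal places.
\rho(1) = -0.1772

For an MA(q) process with theta_0 = 1, the autocovariance is
  gamma(k) = sigma^2 * sum_{i=0..q-k} theta_i * theta_{i+k},
and rho(k) = gamma(k) / gamma(0). Sigma^2 cancels.
  numerator   = (1)*(-0.14) + (-0.14)*(0.265) + (0.265)*(-0.063) = -0.193795.
  denominator = (1)^2 + (-0.14)^2 + (0.265)^2 + (-0.063)^2 = 1.093794.
  rho(1) = -0.193795 / 1.093794 = -0.1772.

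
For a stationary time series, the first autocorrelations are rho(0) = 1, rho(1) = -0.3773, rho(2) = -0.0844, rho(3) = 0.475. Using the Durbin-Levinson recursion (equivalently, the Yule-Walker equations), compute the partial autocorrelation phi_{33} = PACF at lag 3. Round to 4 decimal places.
\phi_{33} = 0.4199

The PACF at lag k is phi_{kk}, the last component of the solution
to the Yule-Walker system G_k phi = r_k where
  (G_k)_{ij} = rho(|i - j|), (r_k)_i = rho(i), i,j = 1..k.
Equivalently, Durbin-Levinson gives phi_{kk} iteratively:
  phi_{11} = rho(1)
  phi_{kk} = [rho(k) - sum_{j=1..k-1} phi_{k-1,j} rho(k-j)]
            / [1 - sum_{j=1..k-1} phi_{k-1,j} rho(j)],
  phi_{k,j} = phi_{k-1,j} - phi_{kk} phi_{k-1,k-j},  j = 1..k-1.
Step k = 1:
  phi_11 = rho(1) = -0.3773.
Step k = 2:
  phi_22 = [rho(2) - phi_11 rho(1)] / [1 - phi_11 rho(1)] = [-0.0844 - (-0.3773)(-0.3773)] / [1 - (-0.3773)(-0.3773)]
         = -0.22675529 / 0.85764471 = -0.264393.
  Update: phi_21 = phi_11 - phi_22 phi_11 = -0.3773 - (-0.264393)(-0.3773) = -0.477055.
Step k = 3:
  phi_33 = [rho(3) - phi_21 rho(2) - phi_22 rho(1)] / [1 - phi_21 rho(1) - phi_22 rho(2)]
    numerator   = 0.475 - (-0.477055)(-0.0844) - (-0.264393)(-0.3773) = 0.33498102
    denominator = 1 - (-0.477055)(-0.3773) - (-0.264393)(-0.0844) = 0.79769219
  phi_33 = 0.33498102 / 0.79769219 = 0.4199.
Therefore phi_{33} = 0.4199.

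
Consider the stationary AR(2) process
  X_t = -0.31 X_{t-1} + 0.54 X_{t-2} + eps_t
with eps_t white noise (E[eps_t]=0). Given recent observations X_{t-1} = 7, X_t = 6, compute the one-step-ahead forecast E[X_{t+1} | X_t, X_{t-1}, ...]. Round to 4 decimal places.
E[X_{t+1} \mid \mathcal F_t] = 1.9200

For an AR(p) model X_t = c + sum_i phi_i X_{t-i} + eps_t, the
one-step-ahead conditional mean is
  E[X_{t+1} | X_t, ...] = c + sum_i phi_i X_{t+1-i}.
Substitute known values:
  E[X_{t+1} | ...] = (-0.31) * (6) + (0.54) * (7)
                   = 1.9200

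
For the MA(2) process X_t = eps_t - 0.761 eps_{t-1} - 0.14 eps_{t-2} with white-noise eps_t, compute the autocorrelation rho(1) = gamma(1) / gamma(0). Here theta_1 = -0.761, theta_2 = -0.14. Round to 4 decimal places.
\rho(1) = -0.4094

For an MA(q) process with theta_0 = 1, the autocovariance is
  gamma(k) = sigma^2 * sum_{i=0..q-k} theta_i * theta_{i+k},
and rho(k) = gamma(k) / gamma(0). Sigma^2 cancels.
  numerator   = (1)*(-0.761) + (-0.761)*(-0.14) = -0.65446.
  denominator = (1)^2 + (-0.761)^2 + (-0.14)^2 = 1.598721.
  rho(1) = -0.65446 / 1.598721 = -0.4094.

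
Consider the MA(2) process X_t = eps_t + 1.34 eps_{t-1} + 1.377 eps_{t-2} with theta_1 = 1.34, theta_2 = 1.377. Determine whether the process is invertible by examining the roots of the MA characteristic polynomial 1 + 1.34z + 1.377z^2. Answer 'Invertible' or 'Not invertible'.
\text{Not invertible}

The MA(q) characteristic polynomial is P(z) = 1 + 1.34z + 1.377z^2.
Invertibility requires all roots to lie outside the unit circle, i.e. |z| > 1 for every root.
Set 1 + (1.34) z + (1.377) z^2 = 0, i.e. a z^2 + b z + c = 0 with a = 1.377, b = 1.34, c = 1.
Discriminant D = b^2 - 4ac = (1.34)^2 - 4*(1.377)*1 = 1.7956 - (5.508) = -3.7124.
D < 0, so the roots are the complex-conjugate pair z = (-b +/- i sqrt(-D)) / (2a) = -0.4866 +/- 0.6996i.
For a conjugate pair |z|^2 = z * conj(z) = (product of roots) = c/a = 1/(1.377) = 0.726216, so |z| = sqrt(0.726216) = 0.8522 for both roots.
Moduli of all roots: 0.8522, 0.8522.
All moduli strictly greater than 1? No.
Verdict: Not invertible.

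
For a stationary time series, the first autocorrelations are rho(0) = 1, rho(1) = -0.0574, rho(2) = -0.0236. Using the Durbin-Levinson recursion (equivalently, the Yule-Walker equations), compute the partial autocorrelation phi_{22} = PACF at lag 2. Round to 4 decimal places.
\phi_{22} = -0.0270

The PACF at lag k is phi_{kk}, the last component of the solution
to the Yule-Walker system G_k phi = r_k where
  (G_k)_{ij} = rho(|i - j|), (r_k)_i = rho(i), i,j = 1..k.
Equivalently, Durbin-Levinson gives phi_{kk} iteratively:
  phi_{11} = rho(1)
  phi_{kk} = [rho(k) - sum_{j=1..k-1} phi_{k-1,j} rho(k-j)]
            / [1 - sum_{j=1..k-1} phi_{k-1,j} rho(j)],
  phi_{k,j} = phi_{k-1,j} - phi_{kk} phi_{k-1,k-j},  j = 1..k-1.
Step k = 1:
  phi_11 = rho(1) = -0.0574.
Step k = 2:
  phi_22 = [rho(2) - phi_11 rho(1)] / [1 - phi_11 rho(1)] = [-0.0236 - (-0.0574)(-0.0574)] / [1 - (-0.0574)(-0.0574)]
         = -0.02689476 / 0.99670524 = -0.027.
Therefore phi_{22} = -0.0270.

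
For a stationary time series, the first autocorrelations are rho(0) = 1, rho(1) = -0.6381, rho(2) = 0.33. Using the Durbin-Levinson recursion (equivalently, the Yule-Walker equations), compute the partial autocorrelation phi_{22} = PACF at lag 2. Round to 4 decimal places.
\phi_{22} = -0.1302

The PACF at lag k is phi_{kk}, the last component of the solution
to the Yule-Walker system G_k phi = r_k where
  (G_k)_{ij} = rho(|i - j|), (r_k)_i = rho(i), i,j = 1..k.
Equivalently, Durbin-Levinson gives phi_{kk} iteratively:
  phi_{11} = rho(1)
  phi_{kk} = [rho(k) - sum_{j=1..k-1} phi_{k-1,j} rho(k-j)]
            / [1 - sum_{j=1..k-1} phi_{k-1,j} rho(j)],
  phi_{k,j} = phi_{k-1,j} - phi_{kk} phi_{k-1,k-j},  j = 1..k-1.
Step k = 1:
  phi_11 = rho(1) = -0.6381.
Step k = 2:
  phi_22 = [rho(2) - phi_11 rho(1)] / [1 - phi_11 rho(1)] = [0.33 - (-0.6381)(-0.6381)] / [1 - (-0.6381)(-0.6381)]
         = -0.07717161 / 0.59282839 = -0.1302.
Therefore phi_{22} = -0.1302.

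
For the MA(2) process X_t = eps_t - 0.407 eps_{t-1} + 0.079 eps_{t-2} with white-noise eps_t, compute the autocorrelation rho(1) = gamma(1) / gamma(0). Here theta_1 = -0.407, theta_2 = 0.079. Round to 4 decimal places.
\rho(1) = -0.3747

For an MA(q) process with theta_0 = 1, the autocovariance is
  gamma(k) = sigma^2 * sum_{i=0..q-k} theta_i * theta_{i+k},
and rho(k) = gamma(k) / gamma(0). Sigma^2 cancels.
  numerator   = (1)*(-0.407) + (-0.407)*(0.079) = -0.439153.
  denominator = (1)^2 + (-0.407)^2 + (0.079)^2 = 1.17189.
  rho(1) = -0.439153 / 1.17189 = -0.3747.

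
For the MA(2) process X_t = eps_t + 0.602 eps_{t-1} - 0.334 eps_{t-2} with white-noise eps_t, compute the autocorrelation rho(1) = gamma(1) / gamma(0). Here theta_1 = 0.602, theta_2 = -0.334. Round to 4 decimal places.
\rho(1) = 0.2720

For an MA(q) process with theta_0 = 1, the autocovariance is
  gamma(k) = sigma^2 * sum_{i=0..q-k} theta_i * theta_{i+k},
and rho(k) = gamma(k) / gamma(0). Sigma^2 cancels.
  numerator   = (1)*(0.602) + (0.602)*(-0.334) = 0.400932.
  denominator = (1)^2 + (0.602)^2 + (-0.334)^2 = 1.47396.
  rho(1) = 0.400932 / 1.47396 = 0.2720.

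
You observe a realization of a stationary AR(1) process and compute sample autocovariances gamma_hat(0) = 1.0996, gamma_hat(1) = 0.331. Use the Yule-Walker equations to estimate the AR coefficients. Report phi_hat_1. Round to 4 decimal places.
\hat\phi_{1} = 0.3010

The Yule-Walker equations for an AR(p) process read, in matrix form,
  Gamma_p phi = r_p,   with   (Gamma_p)_{ij} = gamma(|i - j|),
                       (r_p)_i = gamma(i),   i,j = 1..p.
Substitute the sample gammas (Toeplitz matrix and right-hand side of size 1):
  Gamma_p = [[1.0996]]
  r_p     = [0.331]
With p = 1 this is the single equation gamma(0) phi_1 = gamma(1):
  phi_hat_1 = gamma(1) / gamma(0) = 0.331 / 1.0996 = 0.3010.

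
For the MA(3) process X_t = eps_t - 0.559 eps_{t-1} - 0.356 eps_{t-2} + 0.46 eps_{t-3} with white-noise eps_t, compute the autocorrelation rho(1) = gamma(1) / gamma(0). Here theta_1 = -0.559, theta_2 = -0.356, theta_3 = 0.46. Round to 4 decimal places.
\rho(1) = -0.3173

For an MA(q) process with theta_0 = 1, the autocovariance is
  gamma(k) = sigma^2 * sum_{i=0..q-k} theta_i * theta_{i+k},
and rho(k) = gamma(k) / gamma(0). Sigma^2 cancels.
  numerator   = (1)*(-0.559) + (-0.559)*(-0.356) + (-0.356)*(0.46) = -0.523756.
  denominator = (1)^2 + (-0.559)^2 + (-0.356)^2 + (0.46)^2 = 1.650817.
  rho(1) = -0.523756 / 1.650817 = -0.3173.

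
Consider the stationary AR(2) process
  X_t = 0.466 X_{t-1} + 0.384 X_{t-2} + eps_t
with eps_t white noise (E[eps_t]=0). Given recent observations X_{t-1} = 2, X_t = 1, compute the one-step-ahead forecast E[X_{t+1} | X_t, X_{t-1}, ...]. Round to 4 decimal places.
E[X_{t+1} \mid \mathcal F_t] = 1.2340

For an AR(p) model X_t = c + sum_i phi_i X_{t-i} + eps_t, the
one-step-ahead conditional mean is
  E[X_{t+1} | X_t, ...] = c + sum_i phi_i X_{t+1-i}.
Substitute known values:
  E[X_{t+1} | ...] = (0.466) * (1) + (0.384) * (2)
                   = 1.2340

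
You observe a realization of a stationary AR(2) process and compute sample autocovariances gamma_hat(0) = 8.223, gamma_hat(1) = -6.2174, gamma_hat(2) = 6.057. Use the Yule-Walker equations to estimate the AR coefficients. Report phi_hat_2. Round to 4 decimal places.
\hat\phi_{2} = 0.3850

The Yule-Walker equations for an AR(p) process read, in matrix form,
  Gamma_p phi = r_p,   with   (Gamma_p)_{ij} = gamma(|i - j|),
                       (r_p)_i = gamma(i),   i,j = 1..p.
Substitute the sample gammas (Toeplitz matrix and right-hand side of size 2):
  Gamma_p = [[8.223, -6.2174], [-6.2174, 8.223]]
  r_p     = [-6.2174, 6.057]
Written out:
  8.223 phi_1 - 6.2174 phi_2 = -6.2174
  -6.2174 phi_1 + 8.223 phi_2 = 6.057
Solve by Cramer's rule:
  det = gamma(0)^2 - gamma(1)^2 = (8.223)^2 - (-6.2174)^2 = 67.617729 - 38.65606276 = 28.96166624
  phi_hat_1 = [gamma(1) gamma(0) - gamma(1) gamma(2)] / det = [(-6.2174)(8.223) - (-6.2174)(6.057)] / 28.96166624 = -13.4668884 / 28.96166624 = -0.465
  phi_hat_2 = [gamma(0) gamma(2) - gamma(1)^2] / det = [(8.223)(6.057) - (-6.2174)^2] / 28.96166624 = 11.15064824 / 28.96166624 = 0.385
So phi_hat = [-0.4650, 0.3850].
Therefore phi_hat_2 = 0.3850.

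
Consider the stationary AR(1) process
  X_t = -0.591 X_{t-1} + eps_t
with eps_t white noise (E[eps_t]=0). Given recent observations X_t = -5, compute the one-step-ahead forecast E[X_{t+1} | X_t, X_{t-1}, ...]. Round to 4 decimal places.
E[X_{t+1} \mid \mathcal F_t] = 2.9550

For an AR(p) model X_t = c + sum_i phi_i X_{t-i} + eps_t, the
one-step-ahead conditional mean is
  E[X_{t+1} | X_t, ...] = c + sum_i phi_i X_{t+1-i}.
Substitute known values:
  E[X_{t+1} | ...] = (-0.591) * (-5)
                   = 2.9550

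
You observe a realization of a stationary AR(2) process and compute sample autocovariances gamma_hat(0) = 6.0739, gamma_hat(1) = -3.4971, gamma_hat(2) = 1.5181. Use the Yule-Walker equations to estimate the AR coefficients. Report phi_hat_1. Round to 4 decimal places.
\hat\phi_{1} = -0.6460

The Yule-Walker equations for an AR(p) process read, in matrix form,
  Gamma_p phi = r_p,   with   (Gamma_p)_{ij} = gamma(|i - j|),
                       (r_p)_i = gamma(i),   i,j = 1..p.
Substitute the sample gammas (Toeplitz matrix and right-hand side of size 2):
  Gamma_p = [[6.0739, -3.4971], [-3.4971, 6.0739]]
  r_p     = [-3.4971, 1.5181]
Written out:
  6.0739 phi_1 - 3.4971 phi_2 = -3.4971
  -3.4971 phi_1 + 6.0739 phi_2 = 1.5181
Solve by Cramer's rule:
  det = gamma(0)^2 - gamma(1)^2 = (6.0739)^2 - (-3.4971)^2 = 36.89226121 - 12.22970841 = 24.6625528
  phi_hat_1 = [gamma(1) gamma(0) - gamma(1) gamma(2)] / det = [(-3.4971)(6.0739) - (-3.4971)(1.5181)] / 24.6625528 = -15.93208818 / 24.6625528 = -0.646
  phi_hat_2 = [gamma(0) gamma(2) - gamma(1)^2] / det = [(6.0739)(1.5181) - (-3.4971)^2] / 24.6625528 = -3.00892082 / 24.6625528 = -0.122
So phi_hat = [-0.6460, -0.1220].
Therefore phi_hat_1 = -0.6460.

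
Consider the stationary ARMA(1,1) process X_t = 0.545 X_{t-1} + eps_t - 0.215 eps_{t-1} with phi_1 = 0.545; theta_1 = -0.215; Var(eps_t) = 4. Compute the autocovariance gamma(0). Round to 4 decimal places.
\gamma(0) = 4.6197

Multiply the model equation by X_{t-k} and take expectations. With theta_0 = psi_0 = 1 and psi_j the MA(infinity) weights, this gives
  gamma(k) - sum_i phi_i gamma(k-i) = c_k,
  c_k = sigma^2 * sum_{j=k..q} theta_j psi_{j-k}   (c_k = 0 for k > q),
using gamma(-m) = gamma(m).
psi-weights needed (psi_j = theta_j + sum_i phi_i psi_{j-i}):
  psi_1 = theta_1 + phi_1 = -0.215 + (0.545) = 0.33
Right-hand sides:
  c_0 = sigma^2 (1 + theta_1 psi_1) = 4 * (1 + (-0.215)(0.33)) = 4 * 0.92905 = 3.7162
  c_1 = sigma^2 theta_1 = 4 * (-0.215) = -0.86
  c_2 = 0
Equations for k = 0 and k = 1 (AR order 1):
  gamma(0) = phi_1 gamma(1) + c_0
  gamma(1) = phi_1 gamma(0) + c_1
Substituting the second into the first: gamma(0) (1 - phi_1^2) = c_0 + phi_1 c_1, so
  gamma(0) = (c_0 + phi_1 c_1) / (1 - phi_1^2) = (3.7162 + (0.545)(-0.86)) / (1 - (0.545)^2) = 3.2475 / 0.702975 = 4.619652.
Therefore gamma(0) = 4.6197 (to 4 decimal places).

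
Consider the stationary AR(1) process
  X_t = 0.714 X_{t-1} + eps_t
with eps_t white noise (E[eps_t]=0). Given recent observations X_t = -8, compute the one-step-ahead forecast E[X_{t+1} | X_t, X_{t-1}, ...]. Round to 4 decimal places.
E[X_{t+1} \mid \mathcal F_t] = -5.7120

For an AR(p) model X_t = c + sum_i phi_i X_{t-i} + eps_t, the
one-step-ahead conditional mean is
  E[X_{t+1} | X_t, ...] = c + sum_i phi_i X_{t+1-i}.
Substitute known values:
  E[X_{t+1} | ...] = (0.714) * (-8)
                   = -5.7120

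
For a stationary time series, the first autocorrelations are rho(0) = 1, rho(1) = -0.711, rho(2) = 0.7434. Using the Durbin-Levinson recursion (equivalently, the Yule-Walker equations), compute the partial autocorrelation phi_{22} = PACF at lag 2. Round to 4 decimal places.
\phi_{22} = 0.4811

The PACF at lag k is phi_{kk}, the last component of the solution
to the Yule-Walker system G_k phi = r_k where
  (G_k)_{ij} = rho(|i - j|), (r_k)_i = rho(i), i,j = 1..k.
Equivalently, Durbin-Levinson gives phi_{kk} iteratively:
  phi_{11} = rho(1)
  phi_{kk} = [rho(k) - sum_{j=1..k-1} phi_{k-1,j} rho(k-j)]
            / [1 - sum_{j=1..k-1} phi_{k-1,j} rho(j)],
  phi_{k,j} = phi_{k-1,j} - phi_{kk} phi_{k-1,k-j},  j = 1..k-1.
Step k = 1:
  phi_11 = rho(1) = -0.711.
Step k = 2:
  phi_22 = [rho(2) - phi_11 rho(1)] / [1 - phi_11 rho(1)] = [0.7434 - (-0.711)(-0.711)] / [1 - (-0.711)(-0.711)]
         = 0.237879 / 0.494479 = 0.4811.
Therefore phi_{22} = 0.4811.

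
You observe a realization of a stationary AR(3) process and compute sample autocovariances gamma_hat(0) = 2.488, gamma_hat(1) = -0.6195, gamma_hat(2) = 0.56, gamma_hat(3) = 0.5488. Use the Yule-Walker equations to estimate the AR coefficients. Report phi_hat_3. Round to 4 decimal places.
\hat\phi_{3} = 0.3410

The Yule-Walker equations for an AR(p) process read, in matrix form,
  Gamma_p phi = r_p,   with   (Gamma_p)_{ij} = gamma(|i - j|),
                       (r_p)_i = gamma(i),   i,j = 1..p.
Substitute the sample gammas (Toeplitz matrix and right-hand side of size 3):
  Gamma_p = [[2.488, -0.6195, 0.56], [-0.6195, 2.488, -0.6195], [0.56, -0.6195, 2.488]]
  r_p     = [-0.6195, 0.56, 0.5488]
Written out (R1..R3):
  (R1) 2.488 phi_1 - 0.6195 phi_2 + 0.56 phi_3 = -0.6195
  (R2) -0.6195 phi_1 + 2.488 phi_2 - 0.6195 phi_3 = 0.56
  (R3) 0.56 phi_1 - 0.6195 phi_2 + 2.488 phi_3 = 0.5488
Gaussian elimination:
  R2 <- R2 - (-0.6195/2.488) R1 = R2 - (-0.248995) R1:  2.333747 phi_2 - 0.480063 phi_3 = 0.405747
  R3 <- R3 - (0.56/2.488) R1 = R3 - (0.22508) R1:  -0.480063 phi_2 + 2.361955 phi_3 = 0.688237
  R3 <- R3 - (-0.480063/2.333747) R2 = R3 - (-0.205705) R2:  2.263204 phi_3 = 0.771701
Back-substitution:
  phi_hat_3 = 0.771701 / 2.263204 = 0.340977
  phi_hat_2 = (0.405747 - (-0.480063)(0.340977)) / 2.333747 = 0.244002
  phi_hat_1 = (-0.6195 - (-0.6195)(0.244002) - (0.56)(0.340977)) / 2.488 = -0.264987
So phi_hat = [-0.2650, 0.2440, 0.3410].
Therefore phi_hat_3 = 0.3410.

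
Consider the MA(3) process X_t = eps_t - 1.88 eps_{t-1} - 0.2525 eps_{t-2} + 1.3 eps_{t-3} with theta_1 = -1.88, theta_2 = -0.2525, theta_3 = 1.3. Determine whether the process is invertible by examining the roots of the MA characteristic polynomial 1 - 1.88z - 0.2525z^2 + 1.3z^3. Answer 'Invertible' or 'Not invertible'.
\text{Not invertible}

The MA(q) characteristic polynomial is P(z) = 1 - 1.88z - 0.2525z^2 + 1.3z^3.
Invertibility requires all roots to lie outside the unit circle, i.e. |z| > 1 for every root.
Degree 3: look for a simple real root z0 first, then factor out (1 - z/z0) and solve the remaining quadratic.
Testing z0 = 0.8: P(0.8) = 1 + (-1.88)(0.8) + (-0.2525)(0.8)^2 + (1.3)(0.8)^3
  = 1 + (-1.504) + (-0.1616) + (0.6656) = 0.  So z_0 = 0.8 is a root, |z_0| = 0.8.
Divide out the factor (1 - 1.25 z) = (1 - z/z0) (since 1/z0 = 1.25):
  P(z) = (1 - 1.25 z)(1 + (-0.63) z + (-1.04) z^2)
  [check: z-coef -0.63 - (1.25) = -1.88; z^2-coef -1.04 - (1.25)(-0.63) = -0.2525; z^3-coef -(1.25)(-1.04) = 1.3.]
Remaining roots from the quadratic factor 1 + (-0.63) z + (-1.04) z^2:
  Set 1 + (-0.63) z + (-1.04) z^2 = 0, i.e. a z^2 + b z + c = 0 with a = -1.04, b = -0.63, c = 1.
  Discriminant D = b^2 - 4ac = (-0.63)^2 - 4*(-1.04)*1 = 0.3969 - (-4.16) = 4.5569.
  D >= 0, so the roots are real: z = (-b +/- sqrt(D)) / (2a) = (0.63 +/- 2.13469) / (-2.08).
    z_1 = (0.63 + 2.13469) / (-2.08) = -1.3292,   |z_1| = 1.3292.
    z_2 = (0.63 - 2.13469) / (-2.08) = 0.7234,   |z_2| = 0.7234.
Moduli of all roots: 0.8000, 1.3292, 0.7234.
All moduli strictly greater than 1? No.
Verdict: Not invertible.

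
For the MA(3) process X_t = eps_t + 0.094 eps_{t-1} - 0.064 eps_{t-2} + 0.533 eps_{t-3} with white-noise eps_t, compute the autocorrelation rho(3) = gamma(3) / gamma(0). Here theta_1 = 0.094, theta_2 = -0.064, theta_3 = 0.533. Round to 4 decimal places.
\rho(3) = 0.4109

For an MA(q) process with theta_0 = 1, the autocovariance is
  gamma(k) = sigma^2 * sum_{i=0..q-k} theta_i * theta_{i+k},
and rho(k) = gamma(k) / gamma(0). Sigma^2 cancels.
  numerator   = (1)*(0.533) = 0.533.
  denominator = (1)^2 + (0.094)^2 + (-0.064)^2 + (0.533)^2 = 1.297021.
  rho(3) = 0.533 / 1.297021 = 0.4109.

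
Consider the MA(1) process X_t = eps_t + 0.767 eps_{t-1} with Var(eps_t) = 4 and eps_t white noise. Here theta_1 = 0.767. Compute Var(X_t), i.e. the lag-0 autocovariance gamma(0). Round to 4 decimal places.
\gamma(0) = 6.3532

For an MA(q) process X_t = eps_t + sum_i theta_i eps_{t-i} with
Var(eps_t) = sigma^2, the variance is
  gamma(0) = sigma^2 * (1 + sum_i theta_i^2).
  sum_i theta_i^2 = (0.767)^2 = 0.588289.
  gamma(0) = 4 * (1 + 0.588289) = 4 * 1.588289 = 6.353156, which rounds to 6.3532.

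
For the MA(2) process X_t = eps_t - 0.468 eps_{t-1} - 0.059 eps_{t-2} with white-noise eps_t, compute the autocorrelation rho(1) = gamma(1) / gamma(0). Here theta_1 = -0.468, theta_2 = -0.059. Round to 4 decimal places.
\rho(1) = -0.3602

For an MA(q) process with theta_0 = 1, the autocovariance is
  gamma(k) = sigma^2 * sum_{i=0..q-k} theta_i * theta_{i+k},
and rho(k) = gamma(k) / gamma(0). Sigma^2 cancels.
  numerator   = (1)*(-0.468) + (-0.468)*(-0.059) = -0.440388.
  denominator = (1)^2 + (-0.468)^2 + (-0.059)^2 = 1.222505.
  rho(1) = -0.440388 / 1.222505 = -0.3602.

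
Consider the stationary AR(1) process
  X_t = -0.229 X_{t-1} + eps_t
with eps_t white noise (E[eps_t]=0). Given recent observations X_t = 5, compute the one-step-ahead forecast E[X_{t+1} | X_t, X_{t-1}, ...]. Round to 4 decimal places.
E[X_{t+1} \mid \mathcal F_t] = -1.1450

For an AR(p) model X_t = c + sum_i phi_i X_{t-i} + eps_t, the
one-step-ahead conditional mean is
  E[X_{t+1} | X_t, ...] = c + sum_i phi_i X_{t+1-i}.
Substitute known values:
  E[X_{t+1} | ...] = (-0.229) * (5)
                   = -1.1450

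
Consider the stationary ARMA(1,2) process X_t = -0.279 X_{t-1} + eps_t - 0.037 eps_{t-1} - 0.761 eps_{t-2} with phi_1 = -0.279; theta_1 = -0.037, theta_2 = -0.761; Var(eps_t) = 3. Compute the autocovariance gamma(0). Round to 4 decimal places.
\gamma(0) = 4.7723

Multiply the model equation by X_{t-k} and take expectations. With theta_0 = psi_0 = 1 and psi_j the MA(infinity) weights, this gives
  gamma(k) - sum_i phi_i gamma(k-i) = c_k,
  c_k = sigma^2 * sum_{j=k..q} theta_j psi_{j-k}   (c_k = 0 for k > q),
using gamma(-m) = gamma(m).
psi-weights needed (psi_j = theta_j + sum_i phi_i psi_{j-i}):
  psi_1 = theta_1 + phi_1 = -0.037 + (-0.279) = -0.316
  psi_2 = theta_2 + phi_1 psi_1 = -0.761 + (-0.279)(-0.316) = -0.672836
Right-hand sides:
  c_0 = sigma^2 (1 + theta_1 psi_1 + theta_2 psi_2) = 3 * (1 + (-0.037)(-0.316) + (-0.761)(-0.672836)) = 3 * 1.52372 = 4.571161
  c_1 = sigma^2 (theta_1 + theta_2 psi_1) = 3 * (-0.037 + (-0.761)(-0.316)) = 0.610428
  c_2 = sigma^2 theta_2 = 3 * (-0.761) = -2.283
Equations for k = 0 and k = 1 (AR order 1):
  gamma(0) = phi_1 gamma(1) + c_0
  gamma(1) = phi_1 gamma(0) + c_1
Substituting the second into the first: gamma(0) (1 - phi_1^2) = c_0 + phi_1 c_1, so
  gamma(0) = (c_0 + phi_1 c_1) / (1 - phi_1^2) = (4.571161 + (-0.279)(0.610428)) / (1 - (-0.279)^2) = 4.400851 / 0.922159 = 4.772334.
Therefore gamma(0) = 4.7723 (to 4 decimal places).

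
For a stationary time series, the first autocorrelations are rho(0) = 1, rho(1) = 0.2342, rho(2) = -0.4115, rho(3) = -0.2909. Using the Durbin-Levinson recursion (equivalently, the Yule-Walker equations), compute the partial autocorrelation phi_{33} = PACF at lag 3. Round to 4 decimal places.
\phi_{33} = -0.0439

The PACF at lag k is phi_{kk}, the last component of the solution
to the Yule-Walker system G_k phi = r_k where
  (G_k)_{ij} = rho(|i - j|), (r_k)_i = rho(i), i,j = 1..k.
Equivalently, Durbin-Levinson gives phi_{kk} iteratively:
  phi_{11} = rho(1)
  phi_{kk} = [rho(k) - sum_{j=1..k-1} phi_{k-1,j} rho(k-j)]
            / [1 - sum_{j=1..k-1} phi_{k-1,j} rho(j)],
  phi_{k,j} = phi_{k-1,j} - phi_{kk} phi_{k-1,k-j},  j = 1..k-1.
Step k = 1:
  phi_11 = rho(1) = 0.2342.
Step k = 2:
  phi_22 = [rho(2) - phi_11 rho(1)] / [1 - phi_11 rho(1)] = [-0.4115 - (0.2342)(0.2342)] / [1 - (0.2342)(0.2342)]
         = -0.46634964 / 0.94515036 = -0.493413.
  Update: phi_21 = phi_11 - phi_22 phi_11 = 0.2342 - (-0.493413)(0.2342) = 0.349757.
Step k = 3:
  phi_33 = [rho(3) - phi_21 rho(2) - phi_22 rho(1)] / [1 - phi_21 rho(1) - phi_22 rho(2)]
    numerator   = -0.2909 - (0.349757)(-0.4115) - (-0.493413)(0.2342) = -0.03141748
    denominator = 1 - (0.349757)(0.2342) - (-0.493413)(-0.4115) = 0.7150473
  phi_33 = -0.03141748 / 0.7150473 = -0.0439.
Therefore phi_{33} = -0.0439.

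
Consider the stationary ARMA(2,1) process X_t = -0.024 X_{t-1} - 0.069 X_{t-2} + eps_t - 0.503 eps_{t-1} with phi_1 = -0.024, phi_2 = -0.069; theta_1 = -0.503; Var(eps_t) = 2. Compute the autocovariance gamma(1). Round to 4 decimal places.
\gamma(1) = -0.9986

Multiply the model equation by X_{t-k} and take expectations. With theta_0 = psi_0 = 1 and psi_j the MA(infinity) weights, this gives
  gamma(k) - sum_i phi_i gamma(k-i) = c_k,
  c_k = sigma^2 * sum_{j=k..q} theta_j psi_{j-k}   (c_k = 0 for k > q),
using gamma(-m) = gamma(m).
psi-weights needed (psi_j = theta_j + sum_i phi_i psi_{j-i}):
  psi_1 = theta_1 + phi_1 = -0.503 + (-0.024) = -0.527
Right-hand sides:
  c_0 = sigma^2 (1 + theta_1 psi_1) = 2 * (1 + (-0.503)(-0.527)) = 2 * 1.265081 = 2.530162
  c_1 = sigma^2 theta_1 = 2 * (-0.503) = -1.006
  c_2 = 0
Equations for k = 0, 1, 2 (AR order 2, c_2 = 0):
  (E0) gamma(0) = phi_1 gamma(1) + phi_2 gamma(2) + c_0
  (E1) gamma(1) = phi_1 gamma(0) + phi_2 gamma(1) + c_1
  (E2) gamma(2) = phi_1 gamma(1) + phi_2 gamma(0)
From (E1): gamma(1) = A gamma(0) + B with
  A = phi_1 / (1 - phi_2) = -0.024 / 1.069 = -0.022451,   B = c_1 / (1 - phi_2) = -1.006 / 1.069 = -0.941066.
Insert (E2) into (E0): gamma(0) (1 - phi_2^2) = phi_1 (1 + phi_2) gamma(1) + c_0.
  phi_1 (1 + phi_2) = (-0.024)(0.931) = -0.022344,   1 - phi_2^2 = 0.995239.
Replace gamma(1) by A gamma(0) + B and collect gamma(0):
  gamma(0) [0.995239 - (-0.022344)(-0.022451)] = (-0.022344)(-0.941066) + 2.530162
  gamma(0) * 0.994737 = 2.551189
  gamma(0) = 2.551189 / 0.994737 = 2.564686.
  gamma(1) = A gamma(0) + B = (-0.022451)(2.564686) + (-0.941066) = -0.998646.
Therefore gamma(1) = -0.9986 (to 4 decimal places).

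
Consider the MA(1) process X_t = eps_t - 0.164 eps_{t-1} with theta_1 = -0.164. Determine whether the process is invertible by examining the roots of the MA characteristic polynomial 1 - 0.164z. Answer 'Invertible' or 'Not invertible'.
\text{Invertible}

The MA(q) characteristic polynomial is P(z) = 1 - 0.164z.
Invertibility requires all roots to lie outside the unit circle, i.e. |z| > 1 for every root.
This is linear in z: 1 + (-0.164) z = 0  =>  z = -1/(-0.164) = 6.097561,  |z| = 6.097561.
Moduli of all roots: 6.0976.
All moduli strictly greater than 1? Yes.
Verdict: Invertible.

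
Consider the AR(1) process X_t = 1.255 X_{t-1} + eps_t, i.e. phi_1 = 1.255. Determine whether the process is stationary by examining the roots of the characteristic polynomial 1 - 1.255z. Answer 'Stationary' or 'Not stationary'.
\text{Not stationary}

The AR(p) characteristic polynomial is P(z) = 1 - 1.255z.
Stationarity requires all roots to lie outside the unit circle, i.e. |z| > 1 for every root.
This is linear in z: 1 + (-1.255) z = 0  =>  z = -1/(-1.255) = 0.796813,  |z| = 0.796813.
Moduli of all roots: 0.7968.
All moduli strictly greater than 1? No.
Verdict: Not stationary.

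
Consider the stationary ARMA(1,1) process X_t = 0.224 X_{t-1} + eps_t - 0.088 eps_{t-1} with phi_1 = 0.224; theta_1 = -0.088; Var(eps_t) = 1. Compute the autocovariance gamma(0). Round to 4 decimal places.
\gamma(0) = 1.0195

Multiply the model equation by X_{t-k} and take expectations. With theta_0 = psi_0 = 1 and psi_j the MA(infinity) weights, this gives
  gamma(k) - sum_i phi_i gamma(k-i) = c_k,
  c_k = sigma^2 * sum_{j=k..q} theta_j psi_{j-k}   (c_k = 0 for k > q),
using gamma(-m) = gamma(m).
psi-weights needed (psi_j = theta_j + sum_i phi_i psi_{j-i}):
  psi_1 = theta_1 + phi_1 = -0.088 + (0.224) = 0.136
Right-hand sides:
  c_0 = sigma^2 (1 + theta_1 psi_1) = 1 * (1 + (-0.088)(0.136)) = 1 * 0.988032 = 0.988032
  c_1 = sigma^2 theta_1 = 1 * (-0.088) = -0.088
  c_2 = 0
Equations for k = 0 and k = 1 (AR order 1):
  gamma(0) = phi_1 gamma(1) + c_0
  gamma(1) = phi_1 gamma(0) + c_1
Substituting the second into the first: gamma(0) (1 - phi_1^2) = c_0 + phi_1 c_1, so
  gamma(0) = (c_0 + phi_1 c_1) / (1 - phi_1^2) = (0.988032 + (0.224)(-0.088)) / (1 - (0.224)^2) = 0.96832 / 0.949824 = 1.019473.
Therefore gamma(0) = 1.0195 (to 4 decimal places).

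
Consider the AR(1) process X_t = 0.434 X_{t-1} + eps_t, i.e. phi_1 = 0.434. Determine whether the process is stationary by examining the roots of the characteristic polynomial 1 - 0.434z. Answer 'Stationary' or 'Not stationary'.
\text{Stationary}

The AR(p) characteristic polynomial is P(z) = 1 - 0.434z.
Stationarity requires all roots to lie outside the unit circle, i.e. |z| > 1 for every root.
This is linear in z: 1 + (-0.434) z = 0  =>  z = -1/(-0.434) = 2.304147,  |z| = 2.304147.
Moduli of all roots: 2.3041.
All moduli strictly greater than 1? Yes.
Verdict: Stationary.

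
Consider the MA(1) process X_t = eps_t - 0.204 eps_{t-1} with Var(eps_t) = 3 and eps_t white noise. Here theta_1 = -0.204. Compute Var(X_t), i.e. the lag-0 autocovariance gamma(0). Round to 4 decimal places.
\gamma(0) = 3.1248

For an MA(q) process X_t = eps_t + sum_i theta_i eps_{t-i} with
Var(eps_t) = sigma^2, the variance is
  gamma(0) = sigma^2 * (1 + sum_i theta_i^2).
  sum_i theta_i^2 = (-0.204)^2 = 0.041616.
  gamma(0) = 3 * (1 + 0.041616) = 3 * 1.041616 = 3.124848, which rounds to 3.1248.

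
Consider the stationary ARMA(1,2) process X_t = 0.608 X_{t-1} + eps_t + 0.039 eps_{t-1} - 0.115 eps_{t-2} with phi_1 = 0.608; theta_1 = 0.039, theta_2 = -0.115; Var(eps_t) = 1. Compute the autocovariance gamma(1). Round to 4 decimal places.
\gamma(1) = 0.9019

Multiply the model equation by X_{t-k} and take expectations. With theta_0 = psi_0 = 1 and psi_j the MA(infinity) weights, this gives
  gamma(k) - sum_i phi_i gamma(k-i) = c_k,
  c_k = sigma^2 * sum_{j=k..q} theta_j psi_{j-k}   (c_k = 0 for k > q),
using gamma(-m) = gamma(m).
psi-weights needed (psi_j = theta_j + sum_i phi_i psi_{j-i}):
  psi_1 = theta_1 + phi_1 = 0.039 + (0.608) = 0.647
  psi_2 = theta_2 + phi_1 psi_1 = -0.115 + (0.608)(0.647) = 0.278376
Right-hand sides:
  c_0 = sigma^2 (1 + theta_1 psi_1 + theta_2 psi_2) = 1 * (1 + (0.039)(0.647) + (-0.115)(0.278376)) = 1 * 0.99322 = 0.99322
  c_1 = sigma^2 (theta_1 + theta_2 psi_1) = 1 * (0.039 + (-0.115)(0.647)) = -0.035405
  c_2 = sigma^2 theta_2 = 1 * (-0.115) = -0.115
Equations for k = 0 and k = 1 (AR order 1):
  gamma(0) = phi_1 gamma(1) + c_0
  gamma(1) = phi_1 gamma(0) + c_1
Substituting the second into the first: gamma(0) (1 - phi_1^2) = c_0 + phi_1 c_1, so
  gamma(0) = (c_0 + phi_1 c_1) / (1 - phi_1^2) = (0.99322 + (0.608)(-0.035405)) / (1 - (0.608)^2) = 0.971694 / 0.630336 = 1.541549.
  gamma(1) = phi_1 gamma(0) + c_1 = (0.608)(1.541549) + (-0.035405) = 0.901856.
Therefore gamma(1) = 0.9019 (to 4 decimal places).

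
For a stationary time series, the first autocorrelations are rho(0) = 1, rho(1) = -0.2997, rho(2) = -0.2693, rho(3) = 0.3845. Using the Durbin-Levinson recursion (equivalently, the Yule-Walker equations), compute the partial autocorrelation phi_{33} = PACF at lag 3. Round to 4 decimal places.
\phi_{33} = 0.2000

The PACF at lag k is phi_{kk}, the last component of the solution
to the Yule-Walker system G_k phi = r_k where
  (G_k)_{ij} = rho(|i - j|), (r_k)_i = rho(i), i,j = 1..k.
Equivalently, Durbin-Levinson gives phi_{kk} iteratively:
  phi_{11} = rho(1)
  phi_{kk} = [rho(k) - sum_{j=1..k-1} phi_{k-1,j} rho(k-j)]
            / [1 - sum_{j=1..k-1} phi_{k-1,j} rho(j)],
  phi_{k,j} = phi_{k-1,j} - phi_{kk} phi_{k-1,k-j},  j = 1..k-1.
Step k = 1:
  phi_11 = rho(1) = -0.2997.
Step k = 2:
  phi_22 = [rho(2) - phi_11 rho(1)] / [1 - phi_11 rho(1)] = [-0.2693 - (-0.2997)(-0.2997)] / [1 - (-0.2997)(-0.2997)]
         = -0.35912009 / 0.91017991 = -0.394559.
  Update: phi_21 = phi_11 - phi_22 phi_11 = -0.2997 - (-0.394559)(-0.2997) = -0.417949.
Step k = 3:
  phi_33 = [rho(3) - phi_21 rho(2) - phi_22 rho(1)] / [1 - phi_21 rho(1) - phi_22 rho(2)]
    numerator   = 0.3845 - (-0.417949)(-0.2693) - (-0.394559)(-0.2997) = 0.15369674
    denominator = 1 - (-0.417949)(-0.2997) - (-0.394559)(-0.2693) = 0.76848568
  phi_33 = 0.15369674 / 0.76848568 = 0.2.
Therefore phi_{33} = 0.2000.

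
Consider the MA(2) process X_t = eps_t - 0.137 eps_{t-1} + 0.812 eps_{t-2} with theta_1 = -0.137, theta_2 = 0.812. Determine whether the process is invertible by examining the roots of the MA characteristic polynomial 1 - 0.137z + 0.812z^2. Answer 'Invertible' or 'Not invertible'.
\text{Invertible}

The MA(q) characteristic polynomial is P(z) = 1 - 0.137z + 0.812z^2.
Invertibility requires all roots to lie outside the unit circle, i.e. |z| > 1 for every root.
Set 1 + (-0.137) z + (0.812) z^2 = 0, i.e. a z^2 + b z + c = 0 with a = 0.812, b = -0.137, c = 1.
Discriminant D = b^2 - 4ac = (-0.137)^2 - 4*(0.812)*1 = 0.018769 - (3.248) = -3.229231.
D < 0, so the roots are the complex-conjugate pair z = (-b +/- i sqrt(-D)) / (2a) = 0.0844 +/- 1.1065i.
For a conjugate pair |z|^2 = z * conj(z) = (product of roots) = c/a = 1/(0.812) = 1.231527, so |z| = sqrt(1.231527) = 1.1097 for both roots.
Moduli of all roots: 1.1097, 1.1097.
All moduli strictly greater than 1? Yes.
Verdict: Invertible.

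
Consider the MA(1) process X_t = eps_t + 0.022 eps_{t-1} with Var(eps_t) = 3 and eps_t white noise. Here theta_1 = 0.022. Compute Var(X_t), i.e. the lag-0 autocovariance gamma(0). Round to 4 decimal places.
\gamma(0) = 3.0015

For an MA(q) process X_t = eps_t + sum_i theta_i eps_{t-i} with
Var(eps_t) = sigma^2, the variance is
  gamma(0) = sigma^2 * (1 + sum_i theta_i^2).
  sum_i theta_i^2 = (0.022)^2 = 0.000484.
  gamma(0) = 3 * (1 + 0.000484) = 3 * 1.000484 = 3.001452, which rounds to 3.0015.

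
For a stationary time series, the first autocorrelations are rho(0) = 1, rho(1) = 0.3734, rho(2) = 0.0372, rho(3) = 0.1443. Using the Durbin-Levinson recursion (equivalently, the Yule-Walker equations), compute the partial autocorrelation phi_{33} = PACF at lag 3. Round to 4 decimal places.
\phi_{33} = 0.2040

The PACF at lag k is phi_{kk}, the last component of the solution
to the Yule-Walker system G_k phi = r_k where
  (G_k)_{ij} = rho(|i - j|), (r_k)_i = rho(i), i,j = 1..k.
Equivalently, Durbin-Levinson gives phi_{kk} iteratively:
  phi_{11} = rho(1)
  phi_{kk} = [rho(k) - sum_{j=1..k-1} phi_{k-1,j} rho(k-j)]
            / [1 - sum_{j=1..k-1} phi_{k-1,j} rho(j)],
  phi_{k,j} = phi_{k-1,j} - phi_{kk} phi_{k-1,k-j},  j = 1..k-1.
Step k = 1:
  phi_11 = rho(1) = 0.3734.
Step k = 2:
  phi_22 = [rho(2) - phi_11 rho(1)] / [1 - phi_11 rho(1)] = [0.0372 - (0.3734)(0.3734)] / [1 - (0.3734)(0.3734)]
         = -0.10222756 / 0.86057244 = -0.11879.
  Update: phi_21 = phi_11 - phi_22 phi_11 = 0.3734 - (-0.11879)(0.3734) = 0.417756.
Step k = 3:
  phi_33 = [rho(3) - phi_21 rho(2) - phi_22 rho(1)] / [1 - phi_21 rho(1) - phi_22 rho(2)]
    numerator   = 0.1443 - (0.417756)(0.0372) - (-0.11879)(0.3734) = 0.17311572
    denominator = 1 - (0.417756)(0.3734) - (-0.11879)(0.0372) = 0.84842881
  phi_33 = 0.17311572 / 0.84842881 = 0.204.
Therefore phi_{33} = 0.2040.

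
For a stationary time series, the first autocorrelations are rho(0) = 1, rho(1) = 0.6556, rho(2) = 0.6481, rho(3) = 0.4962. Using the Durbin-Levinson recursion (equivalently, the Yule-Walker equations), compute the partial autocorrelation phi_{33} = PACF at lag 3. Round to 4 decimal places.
\phi_{33} = -0.0350

The PACF at lag k is phi_{kk}, the last component of the solution
to the Yule-Walker system G_k phi = r_k where
  (G_k)_{ij} = rho(|i - j|), (r_k)_i = rho(i), i,j = 1..k.
Equivalently, Durbin-Levinson gives phi_{kk} iteratively:
  phi_{11} = rho(1)
  phi_{kk} = [rho(k) - sum_{j=1..k-1} phi_{k-1,j} rho(k-j)]
            / [1 - sum_{j=1..k-1} phi_{k-1,j} rho(j)],
  phi_{k,j} = phi_{k-1,j} - phi_{kk} phi_{k-1,k-j},  j = 1..k-1.
Step k = 1:
  phi_11 = rho(1) = 0.6556.
Step k = 2:
  phi_22 = [rho(2) - phi_11 rho(1)] / [1 - phi_11 rho(1)] = [0.6481 - (0.6556)(0.6556)] / [1 - (0.6556)(0.6556)]
         = 0.21828864 / 0.57018864 = 0.382836.
  Update: phi_21 = phi_11 - phi_22 phi_11 = 0.6556 - (0.382836)(0.6556) = 0.404613.
Step k = 3:
  phi_33 = [rho(3) - phi_21 rho(2) - phi_22 rho(1)] / [1 - phi_21 rho(1) - phi_22 rho(2)]
    numerator   = 0.4962 - (0.404613)(0.6481) - (0.382836)(0.6556) = -0.01701674
    denominator = 1 - (0.404613)(0.6556) - (0.382836)(0.6481) = 0.48661993
  phi_33 = -0.01701674 / 0.48661993 = -0.035.
Therefore phi_{33} = -0.0350.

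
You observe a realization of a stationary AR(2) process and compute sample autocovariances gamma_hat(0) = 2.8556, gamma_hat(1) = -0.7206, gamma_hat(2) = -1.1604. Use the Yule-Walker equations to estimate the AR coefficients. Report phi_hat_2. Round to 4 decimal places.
\hat\phi_{2} = -0.5020

The Yule-Walker equations for an AR(p) process read, in matrix form,
  Gamma_p phi = r_p,   with   (Gamma_p)_{ij} = gamma(|i - j|),
                       (r_p)_i = gamma(i),   i,j = 1..p.
Substitute the sample gammas (Toeplitz matrix and right-hand side of size 2):
  Gamma_p = [[2.8556, -0.7206], [-0.7206, 2.8556]]
  r_p     = [-0.7206, -1.1604]
Written out:
  2.8556 phi_1 - 0.7206 phi_2 = -0.7206
  -0.7206 phi_1 + 2.8556 phi_2 = -1.1604
Solve by Cramer's rule:
  det = gamma(0)^2 - gamma(1)^2 = (2.8556)^2 - (-0.7206)^2 = 8.15445136 - 0.51926436 = 7.635187
  phi_hat_1 = [gamma(1) gamma(0) - gamma(1) gamma(2)] / det = [(-0.7206)(2.8556) - (-0.7206)(-1.1604)] / 7.635187 = -2.8939296 / 7.635187 = -0.379
  phi_hat_2 = [gamma(0) gamma(2) - gamma(1)^2] / det = [(2.8556)(-1.1604) - (-0.7206)^2] / 7.635187 = -3.8329026 / 7.635187 = -0.502
So phi_hat = [-0.3790, -0.5020].
Therefore phi_hat_2 = -0.5020.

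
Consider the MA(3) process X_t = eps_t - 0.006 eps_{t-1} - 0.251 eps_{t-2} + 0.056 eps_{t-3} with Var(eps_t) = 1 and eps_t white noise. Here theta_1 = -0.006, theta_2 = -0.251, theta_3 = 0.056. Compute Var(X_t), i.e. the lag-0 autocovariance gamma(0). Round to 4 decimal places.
\gamma(0) = 1.0662

For an MA(q) process X_t = eps_t + sum_i theta_i eps_{t-i} with
Var(eps_t) = sigma^2, the variance is
  gamma(0) = sigma^2 * (1 + sum_i theta_i^2).
  sum_i theta_i^2 = (-0.006)^2 + (-0.251)^2 + (0.056)^2 = 0.000036 + 0.063001 + 0.003136 = 0.066173.
  gamma(0) = 1 * (1 + 0.066173) = 1 * 1.066173 = 1.066173, which rounds to 1.0662.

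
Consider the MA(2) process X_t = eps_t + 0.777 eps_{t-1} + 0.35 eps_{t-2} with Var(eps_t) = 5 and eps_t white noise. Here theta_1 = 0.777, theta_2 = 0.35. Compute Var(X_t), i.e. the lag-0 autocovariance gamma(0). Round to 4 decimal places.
\gamma(0) = 8.6311

For an MA(q) process X_t = eps_t + sum_i theta_i eps_{t-i} with
Var(eps_t) = sigma^2, the variance is
  gamma(0) = sigma^2 * (1 + sum_i theta_i^2).
  sum_i theta_i^2 = (0.777)^2 + (0.35)^2 = 0.603729 + 0.1225 = 0.726229.
  gamma(0) = 5 * (1 + 0.726229) = 5 * 1.726229 = 8.631145, which rounds to 8.6311.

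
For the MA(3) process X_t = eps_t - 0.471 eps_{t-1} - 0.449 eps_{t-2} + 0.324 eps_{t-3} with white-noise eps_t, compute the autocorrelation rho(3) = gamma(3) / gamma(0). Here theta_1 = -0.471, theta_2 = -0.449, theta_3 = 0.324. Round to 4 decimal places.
\rho(3) = 0.2120

For an MA(q) process with theta_0 = 1, the autocovariance is
  gamma(k) = sigma^2 * sum_{i=0..q-k} theta_i * theta_{i+k},
and rho(k) = gamma(k) / gamma(0). Sigma^2 cancels.
  numerator   = (1)*(0.324) = 0.324.
  denominator = (1)^2 + (-0.471)^2 + (-0.449)^2 + (0.324)^2 = 1.528418.
  rho(3) = 0.324 / 1.528418 = 0.2120.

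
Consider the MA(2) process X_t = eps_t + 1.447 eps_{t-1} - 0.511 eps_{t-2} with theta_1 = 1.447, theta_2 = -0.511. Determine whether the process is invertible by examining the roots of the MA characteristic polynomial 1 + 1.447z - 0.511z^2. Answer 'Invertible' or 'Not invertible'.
\text{Not invertible}

The MA(q) characteristic polynomial is P(z) = 1 + 1.447z - 0.511z^2.
Invertibility requires all roots to lie outside the unit circle, i.e. |z| > 1 for every root.
Set 1 + (1.447) z + (-0.511) z^2 = 0, i.e. a z^2 + b z + c = 0 with a = -0.511, b = 1.447, c = 1.
Discriminant D = b^2 - 4ac = (1.447)^2 - 4*(-0.511)*1 = 2.093809 - (-2.044) = 4.137809.
D >= 0, so the roots are real: z = (-b +/- sqrt(D)) / (2a) = (-1.447 +/- 2.034161) / (-1.022).
  z_1 = (-1.447 + 2.034161) / (-1.022) = -0.5745,   |z_1| = 0.5745.
  z_2 = (-1.447 - 2.034161) / (-1.022) = 3.4062,   |z_2| = 3.4062.
Moduli of all roots: 0.5745, 3.4062.
All moduli strictly greater than 1? No.
Verdict: Not invertible.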